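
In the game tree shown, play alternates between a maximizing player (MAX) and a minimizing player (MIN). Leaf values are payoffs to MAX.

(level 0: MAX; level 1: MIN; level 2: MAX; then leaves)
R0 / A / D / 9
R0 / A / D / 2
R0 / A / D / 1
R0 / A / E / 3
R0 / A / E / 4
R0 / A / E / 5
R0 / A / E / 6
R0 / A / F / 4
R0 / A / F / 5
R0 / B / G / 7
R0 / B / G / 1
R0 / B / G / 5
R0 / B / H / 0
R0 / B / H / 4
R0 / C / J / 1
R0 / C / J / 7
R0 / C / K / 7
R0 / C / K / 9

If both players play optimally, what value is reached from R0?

7

D (MAX): max(9, 2, 1) = 9
E (MAX): max(3, 4, 5, 6) = 6
F (MAX): max(4, 5) = 5
A (MIN): min(9, 6, 5) = 5
G (MAX): max(7, 1, 5) = 7
H (MAX): max(0, 4) = 4
B (MIN): min(7, 4) = 4
J (MAX): max(1, 7) = 7
K (MAX): max(7, 9) = 9
C (MIN): min(7, 9) = 7
R0 (MAX): max(5, 4, 7) = 7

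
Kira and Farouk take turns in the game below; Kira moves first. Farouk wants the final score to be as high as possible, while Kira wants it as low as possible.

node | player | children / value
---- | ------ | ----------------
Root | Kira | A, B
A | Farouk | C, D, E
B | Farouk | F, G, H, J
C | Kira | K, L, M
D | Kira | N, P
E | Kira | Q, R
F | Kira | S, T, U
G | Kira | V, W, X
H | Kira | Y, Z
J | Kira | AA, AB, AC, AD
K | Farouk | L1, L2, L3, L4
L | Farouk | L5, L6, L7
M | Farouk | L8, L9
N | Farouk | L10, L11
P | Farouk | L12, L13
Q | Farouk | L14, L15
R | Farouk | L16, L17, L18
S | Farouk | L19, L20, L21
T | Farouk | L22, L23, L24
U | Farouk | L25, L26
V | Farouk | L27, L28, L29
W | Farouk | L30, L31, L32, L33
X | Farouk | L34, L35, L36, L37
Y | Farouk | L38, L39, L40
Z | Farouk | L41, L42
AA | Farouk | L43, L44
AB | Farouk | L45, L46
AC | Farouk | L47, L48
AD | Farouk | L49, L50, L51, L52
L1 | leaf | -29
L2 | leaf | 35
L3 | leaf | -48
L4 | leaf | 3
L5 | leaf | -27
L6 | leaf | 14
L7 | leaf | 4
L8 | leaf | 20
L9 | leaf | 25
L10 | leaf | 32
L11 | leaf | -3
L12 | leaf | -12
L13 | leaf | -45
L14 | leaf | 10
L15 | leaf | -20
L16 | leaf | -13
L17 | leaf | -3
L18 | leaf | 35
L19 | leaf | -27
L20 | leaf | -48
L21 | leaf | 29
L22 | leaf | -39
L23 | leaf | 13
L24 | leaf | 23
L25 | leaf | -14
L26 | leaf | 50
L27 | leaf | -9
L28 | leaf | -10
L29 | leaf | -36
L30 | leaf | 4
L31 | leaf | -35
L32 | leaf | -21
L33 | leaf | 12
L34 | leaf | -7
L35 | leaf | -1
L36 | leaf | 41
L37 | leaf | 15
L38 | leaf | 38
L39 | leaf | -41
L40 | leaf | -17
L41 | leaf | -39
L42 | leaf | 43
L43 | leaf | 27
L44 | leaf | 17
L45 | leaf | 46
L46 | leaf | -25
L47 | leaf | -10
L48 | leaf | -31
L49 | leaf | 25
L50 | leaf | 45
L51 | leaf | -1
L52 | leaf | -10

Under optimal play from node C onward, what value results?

K (Farouk): max(-29, 35, -48, 3) = 35
L (Farouk): max(-27, 14, 4) = 14
M (Farouk): max(20, 25) = 25
C (Kira): min(35, 14, 25) = 14

14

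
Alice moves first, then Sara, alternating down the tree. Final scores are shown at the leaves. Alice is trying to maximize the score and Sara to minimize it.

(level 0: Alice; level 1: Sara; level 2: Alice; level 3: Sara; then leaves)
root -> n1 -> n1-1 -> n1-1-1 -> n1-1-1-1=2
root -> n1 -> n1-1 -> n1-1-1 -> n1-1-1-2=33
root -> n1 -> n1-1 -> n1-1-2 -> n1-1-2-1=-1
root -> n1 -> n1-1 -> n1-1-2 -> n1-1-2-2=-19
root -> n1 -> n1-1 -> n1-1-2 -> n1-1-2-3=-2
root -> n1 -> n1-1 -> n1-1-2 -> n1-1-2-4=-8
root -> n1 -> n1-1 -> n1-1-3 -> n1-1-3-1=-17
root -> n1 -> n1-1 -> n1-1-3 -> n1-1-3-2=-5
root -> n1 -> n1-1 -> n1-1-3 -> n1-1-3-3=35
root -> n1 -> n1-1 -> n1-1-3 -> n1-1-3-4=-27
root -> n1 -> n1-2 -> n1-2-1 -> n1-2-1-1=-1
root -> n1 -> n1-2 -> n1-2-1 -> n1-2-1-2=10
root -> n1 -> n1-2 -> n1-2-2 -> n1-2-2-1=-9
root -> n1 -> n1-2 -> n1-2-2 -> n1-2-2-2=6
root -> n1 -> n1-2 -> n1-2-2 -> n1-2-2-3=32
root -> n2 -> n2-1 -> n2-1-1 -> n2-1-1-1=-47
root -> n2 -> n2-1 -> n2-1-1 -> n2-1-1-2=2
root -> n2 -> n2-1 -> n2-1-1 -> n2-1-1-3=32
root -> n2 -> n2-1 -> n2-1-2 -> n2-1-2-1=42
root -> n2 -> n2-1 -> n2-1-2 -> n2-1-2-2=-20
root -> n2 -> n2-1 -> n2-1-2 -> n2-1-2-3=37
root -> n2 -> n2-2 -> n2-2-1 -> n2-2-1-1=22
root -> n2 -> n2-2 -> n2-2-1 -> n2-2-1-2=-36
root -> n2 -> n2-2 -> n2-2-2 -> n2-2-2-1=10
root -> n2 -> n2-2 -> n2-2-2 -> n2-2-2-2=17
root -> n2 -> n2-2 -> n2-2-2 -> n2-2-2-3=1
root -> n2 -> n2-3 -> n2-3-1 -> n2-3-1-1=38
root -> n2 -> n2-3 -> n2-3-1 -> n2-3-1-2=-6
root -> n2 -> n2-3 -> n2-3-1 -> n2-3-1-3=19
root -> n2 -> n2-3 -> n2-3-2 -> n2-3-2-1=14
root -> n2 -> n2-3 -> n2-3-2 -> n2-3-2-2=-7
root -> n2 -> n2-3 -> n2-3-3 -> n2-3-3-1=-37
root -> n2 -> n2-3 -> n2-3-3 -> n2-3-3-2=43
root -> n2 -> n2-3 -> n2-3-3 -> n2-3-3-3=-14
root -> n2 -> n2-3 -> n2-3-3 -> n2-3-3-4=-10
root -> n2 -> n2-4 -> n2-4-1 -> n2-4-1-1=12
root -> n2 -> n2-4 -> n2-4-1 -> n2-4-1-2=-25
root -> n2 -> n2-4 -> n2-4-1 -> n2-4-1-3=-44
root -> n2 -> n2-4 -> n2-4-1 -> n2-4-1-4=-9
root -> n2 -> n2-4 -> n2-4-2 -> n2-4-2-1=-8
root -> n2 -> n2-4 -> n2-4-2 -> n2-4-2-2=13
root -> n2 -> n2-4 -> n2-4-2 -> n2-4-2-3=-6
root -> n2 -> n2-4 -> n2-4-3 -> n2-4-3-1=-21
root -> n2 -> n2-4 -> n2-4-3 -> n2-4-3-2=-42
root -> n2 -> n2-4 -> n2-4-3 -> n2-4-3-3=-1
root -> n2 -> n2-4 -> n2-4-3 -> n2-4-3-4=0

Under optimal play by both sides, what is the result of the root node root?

-1

n1-1-1 (Sara): min(2, 33) = 2
n1-1-2 (Sara): min(-1, -19, -2, -8) = -19
n1-1-3 (Sara): min(-17, -5, 35, -27) = -27
n1-1 (Alice): max(2, -19, -27) = 2
n1-2-1 (Sara): min(-1, 10) = -1
n1-2-2 (Sara): min(-9, 6, 32) = -9
n1-2 (Alice): max(-1, -9) = -1
n1 (Sara): min(2, -1) = -1
n2-1-1 (Sara): min(-47, 2, 32) = -47
n2-1-2 (Sara): min(42, -20, 37) = -20
n2-1 (Alice): max(-47, -20) = -20
n2-2-1 (Sara): min(22, -36) = -36
n2-2-2 (Sara): min(10, 17, 1) = 1
n2-2 (Alice): max(-36, 1) = 1
n2-3-1 (Sara): min(38, -6, 19) = -6
n2-3-2 (Sara): min(14, -7) = -7
n2-3-3 (Sara): min(-37, 43, -14, -10) = -37
n2-3 (Alice): max(-6, -7, -37) = -6
n2-4-1 (Sara): min(12, -25, -44, -9) = -44
n2-4-2 (Sara): min(-8, 13, -6) = -8
n2-4-3 (Sara): min(-21, -42, -1, 0) = -42
n2-4 (Alice): max(-44, -8, -42) = -8
n2 (Sara): min(-20, 1, -6, -8) = -20
root (Alice): max(-1, -20) = -1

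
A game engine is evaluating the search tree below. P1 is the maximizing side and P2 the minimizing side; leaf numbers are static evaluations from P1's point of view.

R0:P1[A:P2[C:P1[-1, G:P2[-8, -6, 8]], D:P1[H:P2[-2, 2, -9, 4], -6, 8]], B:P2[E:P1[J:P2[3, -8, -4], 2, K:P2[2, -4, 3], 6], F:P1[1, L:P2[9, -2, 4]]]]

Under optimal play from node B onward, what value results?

1

J (P2): min(3, -8, -4) = -8
K (P2): min(2, -4, 3) = -4
E (P1): max(-8, 2, -4, 6) = 6
L (P2): min(9, -2, 4) = -2
F (P1): max(1, -2) = 1
B (P2): min(6, 1) = 1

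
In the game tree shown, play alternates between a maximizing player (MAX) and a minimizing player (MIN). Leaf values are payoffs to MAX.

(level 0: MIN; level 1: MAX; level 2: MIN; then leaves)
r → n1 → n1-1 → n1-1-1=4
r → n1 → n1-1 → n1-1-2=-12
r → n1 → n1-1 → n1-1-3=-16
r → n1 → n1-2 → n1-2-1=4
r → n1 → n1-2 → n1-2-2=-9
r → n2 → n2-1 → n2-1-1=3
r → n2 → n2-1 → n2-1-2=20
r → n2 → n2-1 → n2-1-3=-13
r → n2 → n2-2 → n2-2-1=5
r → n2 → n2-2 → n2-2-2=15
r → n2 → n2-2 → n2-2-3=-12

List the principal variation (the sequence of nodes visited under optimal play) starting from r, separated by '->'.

r -> n2 -> n2-2 -> n2-2-3

n1-1 (MIN): min(4, -12, -16) = -16
n1-2 (MIN): min(4, -9) = -9
n1 (MAX): max(-16, -9) = -9
n2-1 (MIN): min(3, 20, -13) = -13
n2-2 (MIN): min(5, 15, -12) = -12
n2 (MAX): max(-13, -12) = -12
r (MIN): min(-9, -12) = -12
At r, MIN picks n2 (lowest: -12).
At n2, MAX picks n2-2 (highest: -12).
At n2-2, MIN picks n2-2-3 (lowest: -12).
Terminal value -12.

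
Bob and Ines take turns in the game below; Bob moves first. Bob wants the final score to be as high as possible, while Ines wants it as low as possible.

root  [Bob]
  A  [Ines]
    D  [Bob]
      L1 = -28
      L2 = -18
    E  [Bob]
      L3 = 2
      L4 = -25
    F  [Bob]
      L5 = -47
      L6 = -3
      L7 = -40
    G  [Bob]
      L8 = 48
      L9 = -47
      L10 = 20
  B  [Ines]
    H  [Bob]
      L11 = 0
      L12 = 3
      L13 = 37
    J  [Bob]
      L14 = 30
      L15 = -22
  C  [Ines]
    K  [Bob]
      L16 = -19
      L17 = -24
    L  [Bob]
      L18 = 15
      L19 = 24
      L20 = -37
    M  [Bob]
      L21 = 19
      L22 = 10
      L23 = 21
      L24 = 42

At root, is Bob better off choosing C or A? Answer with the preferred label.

K (Bob): max(-19, -24) = -19
L (Bob): max(15, 24, -37) = 24
M (Bob): max(19, 10, 21, 42) = 42
C (Ines): min(-19, 24, 42) = -19
D (Bob): max(-28, -18) = -18
E (Bob): max(2, -25) = 2
F (Bob): max(-47, -3, -40) = -3
G (Bob): max(48, -47, 20) = 48
A (Ines): min(-18, 2, -3, 48) = -18
Bob prefers the higher value; C=-19, A=-18. A is better since -18 > -19.

A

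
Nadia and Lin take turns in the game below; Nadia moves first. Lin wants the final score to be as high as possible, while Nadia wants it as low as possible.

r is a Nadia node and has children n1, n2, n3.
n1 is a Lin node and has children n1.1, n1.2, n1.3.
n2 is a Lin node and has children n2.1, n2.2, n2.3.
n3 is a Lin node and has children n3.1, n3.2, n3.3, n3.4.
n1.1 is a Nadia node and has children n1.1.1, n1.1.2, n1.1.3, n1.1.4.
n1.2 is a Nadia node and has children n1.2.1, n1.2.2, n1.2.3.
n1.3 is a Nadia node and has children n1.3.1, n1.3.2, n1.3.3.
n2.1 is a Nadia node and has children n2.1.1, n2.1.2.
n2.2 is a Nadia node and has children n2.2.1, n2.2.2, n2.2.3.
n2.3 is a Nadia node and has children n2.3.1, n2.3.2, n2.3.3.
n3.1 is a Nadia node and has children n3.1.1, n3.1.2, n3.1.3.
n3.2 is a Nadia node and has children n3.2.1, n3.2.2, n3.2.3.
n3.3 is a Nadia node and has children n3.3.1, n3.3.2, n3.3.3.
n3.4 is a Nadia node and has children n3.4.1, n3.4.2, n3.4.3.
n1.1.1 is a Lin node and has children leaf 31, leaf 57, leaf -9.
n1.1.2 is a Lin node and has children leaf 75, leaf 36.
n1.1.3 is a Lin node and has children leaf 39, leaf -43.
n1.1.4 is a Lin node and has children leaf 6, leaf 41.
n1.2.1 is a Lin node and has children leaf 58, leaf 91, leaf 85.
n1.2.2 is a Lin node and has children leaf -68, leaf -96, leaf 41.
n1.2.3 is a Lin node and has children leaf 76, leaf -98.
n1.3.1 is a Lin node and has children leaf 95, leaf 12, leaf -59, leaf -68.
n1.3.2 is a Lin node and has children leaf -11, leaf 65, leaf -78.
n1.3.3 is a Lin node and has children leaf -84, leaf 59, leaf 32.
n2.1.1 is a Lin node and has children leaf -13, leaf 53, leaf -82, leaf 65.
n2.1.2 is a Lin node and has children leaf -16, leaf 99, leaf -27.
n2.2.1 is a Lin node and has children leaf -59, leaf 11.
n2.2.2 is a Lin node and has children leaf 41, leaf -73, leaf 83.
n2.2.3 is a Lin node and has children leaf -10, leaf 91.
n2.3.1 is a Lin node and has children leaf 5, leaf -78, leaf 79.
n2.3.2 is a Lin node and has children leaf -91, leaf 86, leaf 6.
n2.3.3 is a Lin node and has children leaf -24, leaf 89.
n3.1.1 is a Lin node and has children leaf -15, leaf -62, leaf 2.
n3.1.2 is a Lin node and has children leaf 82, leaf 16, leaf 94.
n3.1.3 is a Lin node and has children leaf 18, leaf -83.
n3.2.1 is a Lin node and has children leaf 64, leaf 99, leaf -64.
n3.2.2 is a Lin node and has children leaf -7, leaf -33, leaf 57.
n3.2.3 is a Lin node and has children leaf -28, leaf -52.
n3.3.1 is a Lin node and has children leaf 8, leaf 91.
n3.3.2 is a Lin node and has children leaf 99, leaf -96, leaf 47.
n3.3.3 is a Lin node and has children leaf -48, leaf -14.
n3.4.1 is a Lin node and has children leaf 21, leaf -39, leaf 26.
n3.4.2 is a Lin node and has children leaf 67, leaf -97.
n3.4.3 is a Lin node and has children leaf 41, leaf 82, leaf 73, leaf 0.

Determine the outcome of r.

26

n1.1.1 (Lin): max(31, 57, -9) = 57
n1.1.2 (Lin): max(75, 36) = 75
n1.1.3 (Lin): max(39, -43) = 39
n1.1.4 (Lin): max(6, 41) = 41
n1.1 (Nadia): min(57, 75, 39, 41) = 39
n1.2.1 (Lin): max(58, 91, 85) = 91
n1.2.2 (Lin): max(-68, -96, 41) = 41
n1.2.3 (Lin): max(76, -98) = 76
n1.2 (Nadia): min(91, 41, 76) = 41
n1.3.1 (Lin): max(95, 12, -59, -68) = 95
n1.3.2 (Lin): max(-11, 65, -78) = 65
n1.3.3 (Lin): max(-84, 59, 32) = 59
n1.3 (Nadia): min(95, 65, 59) = 59
n1 (Lin): max(39, 41, 59) = 59
n2.1.1 (Lin): max(-13, 53, -82, 65) = 65
n2.1.2 (Lin): max(-16, 99, -27) = 99
n2.1 (Nadia): min(65, 99) = 65
n2.2.1 (Lin): max(-59, 11) = 11
n2.2.2 (Lin): max(41, -73, 83) = 83
n2.2.3 (Lin): max(-10, 91) = 91
n2.2 (Nadia): min(11, 83, 91) = 11
n2.3.1 (Lin): max(5, -78, 79) = 79
n2.3.2 (Lin): max(-91, 86, 6) = 86
n2.3.3 (Lin): max(-24, 89) = 89
n2.3 (Nadia): min(79, 86, 89) = 79
n2 (Lin): max(65, 11, 79) = 79
n3.1.1 (Lin): max(-15, -62, 2) = 2
n3.1.2 (Lin): max(82, 16, 94) = 94
n3.1.3 (Lin): max(18, -83) = 18
n3.1 (Nadia): min(2, 94, 18) = 2
n3.2.1 (Lin): max(64, 99, -64) = 99
n3.2.2 (Lin): max(-7, -33, 57) = 57
n3.2.3 (Lin): max(-28, -52) = -28
n3.2 (Nadia): min(99, 57, -28) = -28
n3.3.1 (Lin): max(8, 91) = 91
n3.3.2 (Lin): max(99, -96, 47) = 99
n3.3.3 (Lin): max(-48, -14) = -14
n3.3 (Nadia): min(91, 99, -14) = -14
n3.4.1 (Lin): max(21, -39, 26) = 26
n3.4.2 (Lin): max(67, -97) = 67
n3.4.3 (Lin): max(41, 82, 73, 0) = 82
n3.4 (Nadia): min(26, 67, 82) = 26
n3 (Lin): max(2, -28, -14, 26) = 26
r (Nadia): min(59, 79, 26) = 26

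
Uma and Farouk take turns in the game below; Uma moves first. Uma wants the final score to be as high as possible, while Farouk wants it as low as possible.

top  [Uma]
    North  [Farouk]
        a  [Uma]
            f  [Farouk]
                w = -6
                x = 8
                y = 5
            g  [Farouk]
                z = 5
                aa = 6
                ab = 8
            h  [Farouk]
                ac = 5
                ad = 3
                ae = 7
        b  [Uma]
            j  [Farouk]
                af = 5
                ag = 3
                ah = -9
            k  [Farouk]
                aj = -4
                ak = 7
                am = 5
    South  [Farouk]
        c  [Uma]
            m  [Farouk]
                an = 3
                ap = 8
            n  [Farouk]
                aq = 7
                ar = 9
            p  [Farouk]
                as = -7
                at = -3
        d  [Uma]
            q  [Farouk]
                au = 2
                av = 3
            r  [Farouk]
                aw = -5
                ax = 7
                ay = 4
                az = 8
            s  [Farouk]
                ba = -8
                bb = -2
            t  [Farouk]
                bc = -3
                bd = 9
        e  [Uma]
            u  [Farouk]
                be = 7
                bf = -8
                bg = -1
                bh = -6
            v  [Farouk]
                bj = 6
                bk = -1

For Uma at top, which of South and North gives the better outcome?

South

m (Farouk): min(3, 8) = 3
n (Farouk): min(7, 9) = 7
p (Farouk): min(-7, -3) = -7
c (Uma): max(3, 7, -7) = 7
q (Farouk): min(2, 3) = 2
r (Farouk): min(-5, 7, 4, 8) = -5
s (Farouk): min(-8, -2) = -8
t (Farouk): min(-3, 9) = -3
d (Uma): max(2, -5, -8, -3) = 2
u (Farouk): min(7, -8, -1, -6) = -8
v (Farouk): min(6, -1) = -1
e (Uma): max(-8, -1) = -1
South (Farouk): min(7, 2, -1) = -1
f (Farouk): min(-6, 8, 5) = -6
g (Farouk): min(5, 6, 8) = 5
h (Farouk): min(5, 3, 7) = 3
a (Uma): max(-6, 5, 3) = 5
j (Farouk): min(5, 3, -9) = -9
k (Farouk): min(-4, 7, 5) = -4
b (Uma): max(-9, -4) = -4
North (Farouk): min(5, -4) = -4
Uma prefers the higher value; South=-1, North=-4. South is better since -1 > -4.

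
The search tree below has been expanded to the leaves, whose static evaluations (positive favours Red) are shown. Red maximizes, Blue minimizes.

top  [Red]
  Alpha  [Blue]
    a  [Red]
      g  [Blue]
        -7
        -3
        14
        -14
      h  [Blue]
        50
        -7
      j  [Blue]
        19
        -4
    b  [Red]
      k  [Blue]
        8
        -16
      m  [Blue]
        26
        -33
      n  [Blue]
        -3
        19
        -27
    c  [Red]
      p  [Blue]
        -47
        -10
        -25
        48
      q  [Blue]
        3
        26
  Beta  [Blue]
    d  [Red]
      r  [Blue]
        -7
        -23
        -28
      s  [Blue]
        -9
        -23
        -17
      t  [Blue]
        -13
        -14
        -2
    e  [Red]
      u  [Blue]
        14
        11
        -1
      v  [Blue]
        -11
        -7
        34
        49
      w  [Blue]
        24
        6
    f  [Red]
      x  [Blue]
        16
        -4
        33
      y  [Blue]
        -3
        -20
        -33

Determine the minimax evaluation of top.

-14

g (Blue): min(-7, -3, 14, -14) = -14
h (Blue): min(50, -7) = -7
j (Blue): min(19, -4) = -4
a (Red): max(-14, -7, -4) = -4
k (Blue): min(8, -16) = -16
m (Blue): min(26, -33) = -33
n (Blue): min(-3, 19, -27) = -27
b (Red): max(-16, -33, -27) = -16
p (Blue): min(-47, -10, -25, 48) = -47
q (Blue): min(3, 26) = 3
c (Red): max(-47, 3) = 3
Alpha (Blue): min(-4, -16, 3) = -16
r (Blue): min(-7, -23, -28) = -28
s (Blue): min(-9, -23, -17) = -23
t (Blue): min(-13, -14, -2) = -14
d (Red): max(-28, -23, -14) = -14
u (Blue): min(14, 11, -1) = -1
v (Blue): min(-11, -7, 34, 49) = -11
w (Blue): min(24, 6) = 6
e (Red): max(-1, -11, 6) = 6
x (Blue): min(16, -4, 33) = -4
y (Blue): min(-3, -20, -33) = -33
f (Red): max(-4, -33) = -4
Beta (Blue): min(-14, 6, -4) = -14
top (Red): max(-16, -14) = -14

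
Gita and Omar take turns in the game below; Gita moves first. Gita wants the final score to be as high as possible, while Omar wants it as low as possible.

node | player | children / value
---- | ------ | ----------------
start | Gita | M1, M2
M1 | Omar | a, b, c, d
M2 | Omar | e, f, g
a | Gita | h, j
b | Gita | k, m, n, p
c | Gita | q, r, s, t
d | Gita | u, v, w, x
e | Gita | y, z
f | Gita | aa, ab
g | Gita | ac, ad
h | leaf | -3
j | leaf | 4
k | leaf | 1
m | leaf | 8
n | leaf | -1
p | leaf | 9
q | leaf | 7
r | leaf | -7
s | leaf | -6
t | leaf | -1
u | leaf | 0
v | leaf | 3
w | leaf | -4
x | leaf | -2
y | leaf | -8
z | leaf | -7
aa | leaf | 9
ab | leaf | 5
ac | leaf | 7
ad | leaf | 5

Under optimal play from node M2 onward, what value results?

-7

e (Gita): max(-8, -7) = -7
f (Gita): max(9, 5) = 9
g (Gita): max(7, 5) = 7
M2 (Omar): min(-7, 9, 7) = -7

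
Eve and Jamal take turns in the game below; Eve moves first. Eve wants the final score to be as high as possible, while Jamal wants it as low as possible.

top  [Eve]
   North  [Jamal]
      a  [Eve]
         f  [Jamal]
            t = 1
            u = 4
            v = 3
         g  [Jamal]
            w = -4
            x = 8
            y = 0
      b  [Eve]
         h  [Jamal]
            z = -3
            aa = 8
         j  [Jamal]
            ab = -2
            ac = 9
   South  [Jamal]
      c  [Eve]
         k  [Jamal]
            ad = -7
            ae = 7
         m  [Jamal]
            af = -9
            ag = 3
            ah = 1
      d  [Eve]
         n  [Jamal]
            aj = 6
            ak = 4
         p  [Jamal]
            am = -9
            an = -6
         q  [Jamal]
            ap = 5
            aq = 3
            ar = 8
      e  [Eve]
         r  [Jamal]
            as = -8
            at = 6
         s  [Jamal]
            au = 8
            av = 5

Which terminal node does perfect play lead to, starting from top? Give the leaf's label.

ab

f (Jamal): min(1, 4, 3) = 1
g (Jamal): min(-4, 8, 0) = -4
a (Eve): max(1, -4) = 1
h (Jamal): min(-3, 8) = -3
j (Jamal): min(-2, 9) = -2
b (Eve): max(-3, -2) = -2
North (Jamal): min(1, -2) = -2
k (Jamal): min(-7, 7) = -7
m (Jamal): min(-9, 3, 1) = -9
c (Eve): max(-7, -9) = -7
n (Jamal): min(6, 4) = 4
p (Jamal): min(-9, -6) = -9
q (Jamal): min(5, 3, 8) = 3
d (Eve): max(4, -9, 3) = 4
r (Jamal): min(-8, 6) = -8
s (Jamal): min(8, 5) = 5
e (Eve): max(-8, 5) = 5
South (Jamal): min(-7, 4, 5) = -7
top (Eve): max(-2, -7) = -2
At top, Eve picks North (highest: -2).
At North, Jamal picks b (lowest: -2).
At b, Eve picks j (highest: -2).
At j, Jamal picks ab (lowest: -2).
Terminal value -2.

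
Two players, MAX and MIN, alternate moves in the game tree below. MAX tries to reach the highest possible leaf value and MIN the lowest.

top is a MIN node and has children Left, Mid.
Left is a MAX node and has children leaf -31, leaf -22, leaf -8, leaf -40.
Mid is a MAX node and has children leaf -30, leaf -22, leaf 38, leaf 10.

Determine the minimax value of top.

Left (MAX): max(-31, -22, -8, -40) = -8
Mid (MAX): max(-30, -22, 38, 10) = 38
top (MIN): min(-8, 38) = -8

-8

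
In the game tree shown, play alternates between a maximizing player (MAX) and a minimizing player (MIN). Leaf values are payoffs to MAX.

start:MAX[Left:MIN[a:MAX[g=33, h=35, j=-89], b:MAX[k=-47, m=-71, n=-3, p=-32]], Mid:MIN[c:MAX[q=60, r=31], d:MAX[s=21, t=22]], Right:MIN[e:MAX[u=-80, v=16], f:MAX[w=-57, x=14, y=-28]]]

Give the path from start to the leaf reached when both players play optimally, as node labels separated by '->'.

start -> Mid -> d -> t

a (MAX): max(33, 35, -89) = 35
b (MAX): max(-47, -71, -3, -32) = -3
Left (MIN): min(35, -3) = -3
c (MAX): max(60, 31) = 60
d (MAX): max(21, 22) = 22
Mid (MIN): min(60, 22) = 22
e (MAX): max(-80, 16) = 16
f (MAX): max(-57, 14, -28) = 14
Right (MIN): min(16, 14) = 14
start (MAX): max(-3, 22, 14) = 22
At start, MAX picks Mid (highest: 22).
At Mid, MIN picks d (lowest: 22).
At d, MAX picks t (highest: 22).
Terminal value 22.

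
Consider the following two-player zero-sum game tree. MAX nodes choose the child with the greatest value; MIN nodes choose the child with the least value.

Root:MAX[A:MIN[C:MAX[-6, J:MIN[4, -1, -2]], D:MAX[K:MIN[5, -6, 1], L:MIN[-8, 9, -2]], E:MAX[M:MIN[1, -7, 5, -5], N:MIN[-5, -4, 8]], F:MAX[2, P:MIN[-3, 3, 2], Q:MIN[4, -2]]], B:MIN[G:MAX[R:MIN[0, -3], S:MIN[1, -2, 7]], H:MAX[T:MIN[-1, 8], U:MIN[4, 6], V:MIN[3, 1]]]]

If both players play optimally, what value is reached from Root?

J (MIN): min(4, -1, -2) = -2
C (MAX): max(-6, -2) = -2
K (MIN): min(5, -6, 1) = -6
L (MIN): min(-8, 9, -2) = -8
D (MAX): max(-6, -8) = -6
M (MIN): min(1, -7, 5, -5) = -7
N (MIN): min(-5, -4, 8) = -5
E (MAX): max(-7, -5) = -5
P (MIN): min(-3, 3, 2) = -3
Q (MIN): min(4, -2) = -2
F (MAX): max(2, -3, -2) = 2
A (MIN): min(-2, -6, -5, 2) = -6
R (MIN): min(0, -3) = -3
S (MIN): min(1, -2, 7) = -2
G (MAX): max(-3, -2) = -2
T (MIN): min(-1, 8) = -1
U (MIN): min(4, 6) = 4
V (MIN): min(3, 1) = 1
H (MAX): max(-1, 4, 1) = 4
B (MIN): min(-2, 4) = -2
Root (MAX): max(-6, -2) = -2

-2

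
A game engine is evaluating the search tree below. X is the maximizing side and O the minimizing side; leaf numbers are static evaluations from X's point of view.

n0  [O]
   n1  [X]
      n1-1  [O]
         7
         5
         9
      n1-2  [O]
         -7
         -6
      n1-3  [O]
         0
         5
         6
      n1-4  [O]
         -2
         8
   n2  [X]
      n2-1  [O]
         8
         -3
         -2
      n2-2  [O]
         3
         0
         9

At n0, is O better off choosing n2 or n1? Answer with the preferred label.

n2-1 (O): min(8, -3, -2) = -3
n2-2 (O): min(3, 0, 9) = 0
n2 (X): max(-3, 0) = 0
n1-1 (O): min(7, 5, 9) = 5
n1-2 (O): min(-7, -6) = -7
n1-3 (O): min(0, 5, 6) = 0
n1-4 (O): min(-2, 8) = -2
n1 (X): max(5, -7, 0, -2) = 5
O prefers the lower value; n2=0, n1=5. n2 is better since 0 < 5.

n2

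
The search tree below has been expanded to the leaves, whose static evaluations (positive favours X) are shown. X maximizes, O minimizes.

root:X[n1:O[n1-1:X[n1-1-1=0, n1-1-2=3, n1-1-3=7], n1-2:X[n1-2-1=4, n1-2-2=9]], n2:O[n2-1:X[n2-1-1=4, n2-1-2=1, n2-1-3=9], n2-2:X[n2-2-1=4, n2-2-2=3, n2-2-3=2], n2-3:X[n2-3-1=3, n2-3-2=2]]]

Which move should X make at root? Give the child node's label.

n1

n1-1 (X): max(0, 3, 7) = 7
n1-2 (X): max(4, 9) = 9
n1 (O): min(7, 9) = 7
n2-1 (X): max(4, 1, 9) = 9
n2-2 (X): max(4, 3, 2) = 4
n2-3 (X): max(3, 2) = 3
n2 (O): min(9, 4, 3) = 3
root (X): max(7, 3) = 7
X at root wants the highest of {n1=7, n2=3}, so chooses n1.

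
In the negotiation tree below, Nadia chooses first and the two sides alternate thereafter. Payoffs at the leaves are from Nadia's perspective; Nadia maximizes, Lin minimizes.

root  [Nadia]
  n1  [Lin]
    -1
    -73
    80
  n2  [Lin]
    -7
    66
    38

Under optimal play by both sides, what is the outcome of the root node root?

n1 (Lin): min(-1, -73, 80) = -73
n2 (Lin): min(-7, 66, 38) = -7
root (Nadia): max(-73, -7) = -7

-7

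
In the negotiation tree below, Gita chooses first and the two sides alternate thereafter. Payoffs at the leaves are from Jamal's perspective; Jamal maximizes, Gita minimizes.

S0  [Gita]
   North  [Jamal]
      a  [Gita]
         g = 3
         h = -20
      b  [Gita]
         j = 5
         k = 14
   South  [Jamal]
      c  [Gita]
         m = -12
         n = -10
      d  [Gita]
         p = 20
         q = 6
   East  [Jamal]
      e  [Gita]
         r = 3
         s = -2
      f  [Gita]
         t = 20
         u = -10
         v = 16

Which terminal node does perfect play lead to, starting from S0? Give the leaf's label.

s

a (Gita): min(3, -20) = -20
b (Gita): min(5, 14) = 5
North (Jamal): max(-20, 5) = 5
c (Gita): min(-12, -10) = -12
d (Gita): min(20, 6) = 6
South (Jamal): max(-12, 6) = 6
e (Gita): min(3, -2) = -2
f (Gita): min(20, -10, 16) = -10
East (Jamal): max(-2, -10) = -2
S0 (Gita): min(5, 6, -2) = -2
At S0, Gita picks East (lowest: -2).
At East, Jamal picks e (highest: -2).
At e, Gita picks s (lowest: -2).
Terminal value -2.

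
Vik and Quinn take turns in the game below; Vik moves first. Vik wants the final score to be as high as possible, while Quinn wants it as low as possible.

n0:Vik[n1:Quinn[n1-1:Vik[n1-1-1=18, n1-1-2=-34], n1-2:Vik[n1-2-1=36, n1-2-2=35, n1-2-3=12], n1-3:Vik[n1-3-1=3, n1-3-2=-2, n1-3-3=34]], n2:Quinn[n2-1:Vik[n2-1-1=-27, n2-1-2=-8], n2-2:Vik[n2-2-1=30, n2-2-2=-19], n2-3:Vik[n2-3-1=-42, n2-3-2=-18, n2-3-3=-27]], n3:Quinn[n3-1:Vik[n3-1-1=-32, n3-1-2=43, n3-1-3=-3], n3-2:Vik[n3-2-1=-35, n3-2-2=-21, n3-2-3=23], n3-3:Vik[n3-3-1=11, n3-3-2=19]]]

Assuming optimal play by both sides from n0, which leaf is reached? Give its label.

n1-1 (Vik): max(18, -34) = 18
n1-2 (Vik): max(36, 35, 12) = 36
n1-3 (Vik): max(3, -2, 34) = 34
n1 (Quinn): min(18, 36, 34) = 18
n2-1 (Vik): max(-27, -8) = -8
n2-2 (Vik): max(30, -19) = 30
n2-3 (Vik): max(-42, -18, -27) = -18
n2 (Quinn): min(-8, 30, -18) = -18
n3-1 (Vik): max(-32, 43, -3) = 43
n3-2 (Vik): max(-35, -21, 23) = 23
n3-3 (Vik): max(11, 19) = 19
n3 (Quinn): min(43, 23, 19) = 19
n0 (Vik): max(18, -18, 19) = 19
At n0, Vik picks n3 (highest: 19).
At n3, Quinn picks n3-3 (lowest: 19).
At n3-3, Vik picks n3-3-2 (highest: 19).
Terminal value 19.

n3-3-2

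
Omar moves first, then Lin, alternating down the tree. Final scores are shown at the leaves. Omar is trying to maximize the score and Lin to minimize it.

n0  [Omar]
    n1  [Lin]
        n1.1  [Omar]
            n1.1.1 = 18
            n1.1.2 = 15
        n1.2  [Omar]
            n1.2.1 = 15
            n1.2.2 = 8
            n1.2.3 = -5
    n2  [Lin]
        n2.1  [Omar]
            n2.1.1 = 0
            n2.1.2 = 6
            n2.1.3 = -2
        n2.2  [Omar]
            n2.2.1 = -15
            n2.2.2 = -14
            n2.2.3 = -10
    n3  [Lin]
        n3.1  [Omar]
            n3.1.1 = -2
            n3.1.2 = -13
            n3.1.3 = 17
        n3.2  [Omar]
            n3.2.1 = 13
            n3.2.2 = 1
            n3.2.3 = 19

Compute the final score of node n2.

n2.1 (Omar): max(0, 6, -2) = 6
n2.2 (Omar): max(-15, -14, -10) = -10
n2 (Lin): min(6, -10) = -10

-10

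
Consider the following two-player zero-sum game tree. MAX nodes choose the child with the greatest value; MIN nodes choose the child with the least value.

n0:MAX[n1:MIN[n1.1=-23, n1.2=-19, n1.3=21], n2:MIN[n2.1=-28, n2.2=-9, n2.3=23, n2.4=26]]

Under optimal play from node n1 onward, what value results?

-23

n1 (MIN): min(-23, -19, 21) = -23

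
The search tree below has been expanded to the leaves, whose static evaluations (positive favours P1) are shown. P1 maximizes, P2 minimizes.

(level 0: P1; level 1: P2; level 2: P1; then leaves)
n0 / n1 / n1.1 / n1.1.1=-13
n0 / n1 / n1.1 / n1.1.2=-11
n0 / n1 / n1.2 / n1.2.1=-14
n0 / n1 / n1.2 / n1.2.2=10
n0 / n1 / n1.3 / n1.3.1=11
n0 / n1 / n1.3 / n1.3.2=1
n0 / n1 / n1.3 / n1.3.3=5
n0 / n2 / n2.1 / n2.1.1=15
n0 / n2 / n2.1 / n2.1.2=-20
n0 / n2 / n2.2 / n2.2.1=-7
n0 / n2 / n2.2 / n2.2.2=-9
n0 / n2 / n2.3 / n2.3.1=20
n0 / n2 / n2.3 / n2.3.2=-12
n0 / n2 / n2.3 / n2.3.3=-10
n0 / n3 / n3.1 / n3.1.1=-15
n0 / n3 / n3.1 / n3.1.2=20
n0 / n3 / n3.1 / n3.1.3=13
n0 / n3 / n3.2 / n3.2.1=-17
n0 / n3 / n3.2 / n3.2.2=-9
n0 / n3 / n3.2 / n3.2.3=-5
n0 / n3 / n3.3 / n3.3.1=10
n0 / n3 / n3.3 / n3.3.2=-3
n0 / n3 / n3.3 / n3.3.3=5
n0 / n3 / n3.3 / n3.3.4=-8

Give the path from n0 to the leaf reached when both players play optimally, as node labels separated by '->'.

n0 -> n3 -> n3.2 -> n3.2.3

n1.1 (P1): max(-13, -11) = -11
n1.2 (P1): max(-14, 10) = 10
n1.3 (P1): max(11, 1, 5) = 11
n1 (P2): min(-11, 10, 11) = -11
n2.1 (P1): max(15, -20) = 15
n2.2 (P1): max(-7, -9) = -7
n2.3 (P1): max(20, -12, -10) = 20
n2 (P2): min(15, -7, 20) = -7
n3.1 (P1): max(-15, 20, 13) = 20
n3.2 (P1): max(-17, -9, -5) = -5
n3.3 (P1): max(10, -3, 5, -8) = 10
n3 (P2): min(20, -5, 10) = -5
n0 (P1): max(-11, -7, -5) = -5
At n0, P1 picks n3 (highest: -5).
At n3, P2 picks n3.2 (lowest: -5).
At n3.2, P1 picks n3.2.3 (highest: -5).
Terminal value -5.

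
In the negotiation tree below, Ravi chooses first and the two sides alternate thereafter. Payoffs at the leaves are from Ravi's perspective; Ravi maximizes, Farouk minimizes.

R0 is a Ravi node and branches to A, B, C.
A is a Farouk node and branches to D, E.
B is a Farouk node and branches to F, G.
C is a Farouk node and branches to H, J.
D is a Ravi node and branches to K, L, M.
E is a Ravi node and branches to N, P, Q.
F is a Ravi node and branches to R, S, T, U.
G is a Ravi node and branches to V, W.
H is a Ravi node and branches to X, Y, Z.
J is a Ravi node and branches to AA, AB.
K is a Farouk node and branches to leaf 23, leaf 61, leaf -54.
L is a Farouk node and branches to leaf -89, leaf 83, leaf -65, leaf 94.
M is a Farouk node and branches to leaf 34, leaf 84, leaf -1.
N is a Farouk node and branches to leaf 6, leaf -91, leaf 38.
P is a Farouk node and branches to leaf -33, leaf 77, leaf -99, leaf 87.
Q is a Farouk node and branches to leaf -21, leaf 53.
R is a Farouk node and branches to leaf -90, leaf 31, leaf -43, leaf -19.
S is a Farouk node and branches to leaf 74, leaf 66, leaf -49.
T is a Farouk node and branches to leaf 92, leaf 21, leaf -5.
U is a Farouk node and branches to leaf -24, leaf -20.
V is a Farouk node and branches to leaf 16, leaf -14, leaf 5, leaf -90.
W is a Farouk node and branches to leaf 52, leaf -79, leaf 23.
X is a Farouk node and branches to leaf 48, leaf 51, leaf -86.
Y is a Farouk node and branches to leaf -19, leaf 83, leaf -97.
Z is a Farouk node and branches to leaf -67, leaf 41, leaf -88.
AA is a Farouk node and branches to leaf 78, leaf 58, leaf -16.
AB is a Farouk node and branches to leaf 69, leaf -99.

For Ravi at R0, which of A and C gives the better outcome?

K (Farouk): min(23, 61, -54) = -54
L (Farouk): min(-89, 83, -65, 94) = -89
M (Farouk): min(34, 84, -1) = -1
D (Ravi): max(-54, -89, -1) = -1
N (Farouk): min(6, -91, 38) = -91
P (Farouk): min(-33, 77, -99, 87) = -99
Q (Farouk): min(-21, 53) = -21
E (Ravi): max(-91, -99, -21) = -21
A (Farouk): min(-1, -21) = -21
X (Farouk): min(48, 51, -86) = -86
Y (Farouk): min(-19, 83, -97) = -97
Z (Farouk): min(-67, 41, -88) = -88
H (Ravi): max(-86, -97, -88) = -86
AA (Farouk): min(78, 58, -16) = -16
AB (Farouk): min(69, -99) = -99
J (Ravi): max(-16, -99) = -16
C (Farouk): min(-86, -16) = -86
Ravi prefers the higher value; A=-21, C=-86. A is better since -21 > -86.

A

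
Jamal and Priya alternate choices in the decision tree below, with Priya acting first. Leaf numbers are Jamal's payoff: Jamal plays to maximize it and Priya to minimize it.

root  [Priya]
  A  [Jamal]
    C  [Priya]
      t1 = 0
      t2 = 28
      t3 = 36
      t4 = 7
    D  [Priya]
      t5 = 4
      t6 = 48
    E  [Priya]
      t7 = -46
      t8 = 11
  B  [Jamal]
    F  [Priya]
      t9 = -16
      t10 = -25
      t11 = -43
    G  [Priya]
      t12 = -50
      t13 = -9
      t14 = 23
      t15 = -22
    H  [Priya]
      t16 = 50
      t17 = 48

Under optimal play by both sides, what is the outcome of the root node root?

C (Priya): min(0, 28, 36, 7) = 0
D (Priya): min(4, 48) = 4
E (Priya): min(-46, 11) = -46
A (Jamal): max(0, 4, -46) = 4
F (Priya): min(-16, -25, -43) = -43
G (Priya): min(-50, -9, 23, -22) = -50
H (Priya): min(50, 48) = 48
B (Jamal): max(-43, -50, 48) = 48
root (Priya): min(4, 48) = 4

4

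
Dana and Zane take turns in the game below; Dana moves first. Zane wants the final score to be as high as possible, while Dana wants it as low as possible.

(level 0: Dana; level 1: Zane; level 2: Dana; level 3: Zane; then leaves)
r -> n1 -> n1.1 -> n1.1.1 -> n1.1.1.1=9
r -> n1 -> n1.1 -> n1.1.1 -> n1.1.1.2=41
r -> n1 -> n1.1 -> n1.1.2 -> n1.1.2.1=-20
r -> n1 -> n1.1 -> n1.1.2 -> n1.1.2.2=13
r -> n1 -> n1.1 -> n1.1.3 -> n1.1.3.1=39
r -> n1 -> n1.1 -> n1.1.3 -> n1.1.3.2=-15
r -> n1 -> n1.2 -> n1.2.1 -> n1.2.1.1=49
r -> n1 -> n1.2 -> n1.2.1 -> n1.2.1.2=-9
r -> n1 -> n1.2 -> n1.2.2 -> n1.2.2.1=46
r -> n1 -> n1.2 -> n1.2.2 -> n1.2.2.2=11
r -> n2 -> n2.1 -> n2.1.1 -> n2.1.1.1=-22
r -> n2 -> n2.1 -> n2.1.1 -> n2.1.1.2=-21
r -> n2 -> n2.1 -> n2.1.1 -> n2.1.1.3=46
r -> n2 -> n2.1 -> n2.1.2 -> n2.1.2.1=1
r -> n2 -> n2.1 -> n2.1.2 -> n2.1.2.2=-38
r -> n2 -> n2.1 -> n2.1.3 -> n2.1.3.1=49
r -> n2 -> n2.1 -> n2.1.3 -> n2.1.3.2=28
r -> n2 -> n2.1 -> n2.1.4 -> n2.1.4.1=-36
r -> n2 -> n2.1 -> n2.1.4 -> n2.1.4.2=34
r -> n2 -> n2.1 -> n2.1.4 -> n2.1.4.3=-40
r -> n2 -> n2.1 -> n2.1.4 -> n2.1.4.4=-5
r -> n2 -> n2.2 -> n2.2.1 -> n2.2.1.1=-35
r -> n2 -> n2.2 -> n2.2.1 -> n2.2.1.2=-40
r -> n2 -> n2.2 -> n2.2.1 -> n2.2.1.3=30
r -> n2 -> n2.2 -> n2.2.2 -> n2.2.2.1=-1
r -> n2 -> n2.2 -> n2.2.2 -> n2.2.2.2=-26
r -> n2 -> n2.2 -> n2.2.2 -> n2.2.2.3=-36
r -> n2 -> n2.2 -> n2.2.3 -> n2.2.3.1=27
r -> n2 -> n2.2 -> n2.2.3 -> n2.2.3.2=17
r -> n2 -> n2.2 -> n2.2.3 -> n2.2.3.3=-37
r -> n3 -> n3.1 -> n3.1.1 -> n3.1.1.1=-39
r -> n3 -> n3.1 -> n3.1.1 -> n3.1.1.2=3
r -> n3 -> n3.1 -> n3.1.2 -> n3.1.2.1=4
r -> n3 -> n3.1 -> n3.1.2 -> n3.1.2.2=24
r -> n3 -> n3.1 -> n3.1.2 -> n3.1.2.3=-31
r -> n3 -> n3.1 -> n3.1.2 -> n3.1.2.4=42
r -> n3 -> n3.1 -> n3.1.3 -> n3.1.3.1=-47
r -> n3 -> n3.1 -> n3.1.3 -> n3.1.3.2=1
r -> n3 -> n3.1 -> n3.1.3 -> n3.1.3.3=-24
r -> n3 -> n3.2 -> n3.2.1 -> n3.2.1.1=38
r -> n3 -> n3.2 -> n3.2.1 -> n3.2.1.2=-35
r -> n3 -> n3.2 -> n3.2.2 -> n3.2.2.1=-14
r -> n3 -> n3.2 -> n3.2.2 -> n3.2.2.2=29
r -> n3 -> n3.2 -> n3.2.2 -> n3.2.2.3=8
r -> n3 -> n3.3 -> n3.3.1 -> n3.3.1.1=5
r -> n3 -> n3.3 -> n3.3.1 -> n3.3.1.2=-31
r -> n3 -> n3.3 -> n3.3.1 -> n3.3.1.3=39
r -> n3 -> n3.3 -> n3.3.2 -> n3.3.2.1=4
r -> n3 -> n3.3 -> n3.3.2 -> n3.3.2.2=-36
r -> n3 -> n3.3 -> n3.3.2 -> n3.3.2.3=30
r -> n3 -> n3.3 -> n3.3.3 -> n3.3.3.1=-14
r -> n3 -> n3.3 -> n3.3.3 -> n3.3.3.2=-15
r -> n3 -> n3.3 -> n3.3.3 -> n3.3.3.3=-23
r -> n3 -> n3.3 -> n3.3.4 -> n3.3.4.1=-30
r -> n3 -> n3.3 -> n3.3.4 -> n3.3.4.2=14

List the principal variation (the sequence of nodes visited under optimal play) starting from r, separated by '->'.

r -> n2 -> n2.1 -> n2.1.2 -> n2.1.2.1

n1.1.1 (Zane): max(9, 41) = 41
n1.1.2 (Zane): max(-20, 13) = 13
n1.1.3 (Zane): max(39, -15) = 39
n1.1 (Dana): min(41, 13, 39) = 13
n1.2.1 (Zane): max(49, -9) = 49
n1.2.2 (Zane): max(46, 11) = 46
n1.2 (Dana): min(49, 46) = 46
n1 (Zane): max(13, 46) = 46
n2.1.1 (Zane): max(-22, -21, 46) = 46
n2.1.2 (Zane): max(1, -38) = 1
n2.1.3 (Zane): max(49, 28) = 49
n2.1.4 (Zane): max(-36, 34, -40, -5) = 34
n2.1 (Dana): min(46, 1, 49, 34) = 1
n2.2.1 (Zane): max(-35, -40, 30) = 30
n2.2.2 (Zane): max(-1, -26, -36) = -1
n2.2.3 (Zane): max(27, 17, -37) = 27
n2.2 (Dana): min(30, -1, 27) = -1
n2 (Zane): max(1, -1) = 1
n3.1.1 (Zane): max(-39, 3) = 3
n3.1.2 (Zane): max(4, 24, -31, 42) = 42
n3.1.3 (Zane): max(-47, 1, -24) = 1
n3.1 (Dana): min(3, 42, 1) = 1
n3.2.1 (Zane): max(38, -35) = 38
n3.2.2 (Zane): max(-14, 29, 8) = 29
n3.2 (Dana): min(38, 29) = 29
n3.3.1 (Zane): max(5, -31, 39) = 39
n3.3.2 (Zane): max(4, -36, 30) = 30
n3.3.3 (Zane): max(-14, -15, -23) = -14
n3.3.4 (Zane): max(-30, 14) = 14
n3.3 (Dana): min(39, 30, -14, 14) = -14
n3 (Zane): max(1, 29, -14) = 29
r (Dana): min(46, 1, 29) = 1
At r, Dana picks n2 (lowest: 1).
At n2, Zane picks n2.1 (highest: 1).
At n2.1, Dana picks n2.1.2 (lowest: 1).
At n2.1.2, Zane picks n2.1.2.1 (highest: 1).
Terminal value 1.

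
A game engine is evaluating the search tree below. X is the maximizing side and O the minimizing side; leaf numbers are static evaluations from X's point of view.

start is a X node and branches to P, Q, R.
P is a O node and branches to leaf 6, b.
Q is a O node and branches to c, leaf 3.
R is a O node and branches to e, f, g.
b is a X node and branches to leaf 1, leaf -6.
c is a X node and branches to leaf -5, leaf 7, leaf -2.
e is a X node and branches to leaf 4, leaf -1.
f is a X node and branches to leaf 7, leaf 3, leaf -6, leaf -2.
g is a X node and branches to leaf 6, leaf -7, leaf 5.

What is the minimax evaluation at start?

b (X): max(1, -6) = 1
P (O): min(6, 1) = 1
c (X): max(-5, 7, -2) = 7
Q (O): min(7, 3) = 3
e (X): max(4, -1) = 4
f (X): max(7, 3, -6, -2) = 7
g (X): max(6, -7, 5) = 6
R (O): min(4, 7, 6) = 4
start (X): max(1, 3, 4) = 4

4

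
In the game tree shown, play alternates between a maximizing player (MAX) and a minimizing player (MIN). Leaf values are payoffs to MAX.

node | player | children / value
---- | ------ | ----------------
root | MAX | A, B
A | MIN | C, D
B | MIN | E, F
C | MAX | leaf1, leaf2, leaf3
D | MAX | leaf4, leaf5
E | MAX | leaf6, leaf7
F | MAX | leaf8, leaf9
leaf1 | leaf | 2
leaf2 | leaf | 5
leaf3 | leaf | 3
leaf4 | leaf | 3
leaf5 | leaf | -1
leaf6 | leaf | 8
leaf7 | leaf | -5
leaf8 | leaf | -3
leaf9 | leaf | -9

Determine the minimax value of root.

C (MAX): max(2, 5, 3) = 5
D (MAX): max(3, -1) = 3
A (MIN): min(5, 3) = 3
E (MAX): max(8, -5) = 8
F (MAX): max(-3, -9) = -3
B (MIN): min(8, -3) = -3
root (MAX): max(3, -3) = 3

3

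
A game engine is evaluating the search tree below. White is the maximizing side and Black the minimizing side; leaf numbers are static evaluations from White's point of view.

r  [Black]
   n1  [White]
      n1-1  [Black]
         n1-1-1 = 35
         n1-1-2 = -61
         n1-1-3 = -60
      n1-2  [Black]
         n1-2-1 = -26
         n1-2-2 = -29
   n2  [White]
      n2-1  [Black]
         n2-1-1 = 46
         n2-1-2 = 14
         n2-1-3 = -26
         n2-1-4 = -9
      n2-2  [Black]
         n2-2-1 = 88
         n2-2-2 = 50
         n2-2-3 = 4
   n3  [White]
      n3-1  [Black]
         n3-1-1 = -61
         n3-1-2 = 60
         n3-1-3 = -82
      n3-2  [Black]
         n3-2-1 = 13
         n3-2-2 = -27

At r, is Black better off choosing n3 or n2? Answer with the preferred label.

n3

n3-1 (Black): min(-61, 60, -82) = -82
n3-2 (Black): min(13, -27) = -27
n3 (White): max(-82, -27) = -27
n2-1 (Black): min(46, 14, -26, -9) = -26
n2-2 (Black): min(88, 50, 4) = 4
n2 (White): max(-26, 4) = 4
Black prefers the lower value; n3=-27, n2=4. n3 is better since -27 < 4.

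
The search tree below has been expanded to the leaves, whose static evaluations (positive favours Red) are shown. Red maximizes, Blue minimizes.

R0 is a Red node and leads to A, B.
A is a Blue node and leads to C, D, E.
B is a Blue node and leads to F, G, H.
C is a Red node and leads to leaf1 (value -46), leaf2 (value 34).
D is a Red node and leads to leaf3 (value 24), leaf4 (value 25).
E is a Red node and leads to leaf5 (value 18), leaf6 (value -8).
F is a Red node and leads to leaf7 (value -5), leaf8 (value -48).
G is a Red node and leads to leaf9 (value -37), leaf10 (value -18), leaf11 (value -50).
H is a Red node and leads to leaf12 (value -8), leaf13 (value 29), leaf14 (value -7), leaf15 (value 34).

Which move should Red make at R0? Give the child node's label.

C (Red): max(-46, 34) = 34
D (Red): max(24, 25) = 25
E (Red): max(18, -8) = 18
A (Blue): min(34, 25, 18) = 18
F (Red): max(-5, -48) = -5
G (Red): max(-37, -18, -50) = -18
H (Red): max(-8, 29, -7, 34) = 34
B (Blue): min(-5, -18, 34) = -18
R0 (Red): max(18, -18) = 18
Red at R0 wants the highest of {A=18, B=-18}, so chooses A.

A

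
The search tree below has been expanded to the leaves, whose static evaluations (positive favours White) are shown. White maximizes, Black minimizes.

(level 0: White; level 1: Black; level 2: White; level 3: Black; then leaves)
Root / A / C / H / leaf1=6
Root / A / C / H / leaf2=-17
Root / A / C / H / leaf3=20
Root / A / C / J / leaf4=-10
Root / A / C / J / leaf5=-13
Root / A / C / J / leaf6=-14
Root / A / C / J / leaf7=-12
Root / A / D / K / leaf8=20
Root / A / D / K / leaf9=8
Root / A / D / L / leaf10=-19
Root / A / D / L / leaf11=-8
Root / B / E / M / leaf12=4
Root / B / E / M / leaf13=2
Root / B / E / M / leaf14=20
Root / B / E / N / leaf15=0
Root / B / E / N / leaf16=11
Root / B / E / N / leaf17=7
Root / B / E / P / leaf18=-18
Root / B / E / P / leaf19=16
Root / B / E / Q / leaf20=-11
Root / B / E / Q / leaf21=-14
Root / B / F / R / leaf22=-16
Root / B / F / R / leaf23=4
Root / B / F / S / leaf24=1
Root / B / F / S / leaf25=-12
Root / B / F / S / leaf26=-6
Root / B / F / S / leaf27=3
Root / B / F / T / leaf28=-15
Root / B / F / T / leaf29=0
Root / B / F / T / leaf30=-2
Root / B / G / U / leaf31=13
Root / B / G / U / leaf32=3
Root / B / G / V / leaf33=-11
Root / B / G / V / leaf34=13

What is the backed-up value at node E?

M (Black): min(4, 2, 20) = 2
N (Black): min(0, 11, 7) = 0
P (Black): min(-18, 16) = -18
Q (Black): min(-11, -14) = -14
E (White): max(2, 0, -18, -14) = 2

2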